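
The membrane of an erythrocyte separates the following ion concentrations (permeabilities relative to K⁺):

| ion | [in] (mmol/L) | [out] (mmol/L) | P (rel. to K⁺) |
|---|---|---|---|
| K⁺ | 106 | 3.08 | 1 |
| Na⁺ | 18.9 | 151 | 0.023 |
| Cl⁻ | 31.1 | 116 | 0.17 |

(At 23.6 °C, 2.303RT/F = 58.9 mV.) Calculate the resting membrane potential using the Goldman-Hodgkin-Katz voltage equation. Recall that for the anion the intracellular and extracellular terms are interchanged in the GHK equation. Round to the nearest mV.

Vm = 58.9 · log₁₀[(Σ P·[cation]ₒ + Σ P·[anion]ᵢ) / (Σ P·[cation]ᵢ + Σ P·[anion]ₒ)]
Numerator = 1×3.08 + 0.023×151 + 0.17×31.1 = 11.84
Denominator = 1×106 + 0.023×18.9 + 0.17×116 = 126.2
Vm = 58.9 · log₁₀(0.093853) = 58.9 × (-1.0276) = -60.52 mV

-61 mV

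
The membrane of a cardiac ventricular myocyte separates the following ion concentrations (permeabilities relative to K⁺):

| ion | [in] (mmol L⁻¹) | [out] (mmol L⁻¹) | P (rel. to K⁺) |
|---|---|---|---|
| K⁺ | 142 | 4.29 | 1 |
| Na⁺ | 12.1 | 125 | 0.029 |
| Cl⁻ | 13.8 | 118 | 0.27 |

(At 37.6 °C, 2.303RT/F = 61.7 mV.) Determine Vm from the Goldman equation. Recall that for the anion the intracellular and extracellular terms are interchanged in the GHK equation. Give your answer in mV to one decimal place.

-72.5 mV

Vm = 61.7 · log₁₀[(Σ P·[cation]ₒ + Σ P·[anion]ᵢ) / (Σ P·[cation]ᵢ + Σ P·[anion]ₒ)]
Numerator = 1×4.29 + 0.029×125 + 0.27×13.8 = 11.64
Denominator = 1×142 + 0.029×12.1 + 0.27×118 = 174.2
Vm = 61.7 · log₁₀(0.066821) = 61.7 × (-1.1751) = -72.50 mV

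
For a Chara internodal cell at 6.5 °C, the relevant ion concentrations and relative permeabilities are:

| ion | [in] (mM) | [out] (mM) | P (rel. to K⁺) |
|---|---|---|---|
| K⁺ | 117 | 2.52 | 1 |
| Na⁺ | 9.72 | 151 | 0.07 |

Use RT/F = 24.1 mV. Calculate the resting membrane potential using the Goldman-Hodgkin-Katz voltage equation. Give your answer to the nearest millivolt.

Vm = 24.1 · ln[(Σ P·[cation]ₒ + Σ P·[anion]ᵢ) / (Σ P·[cation]ᵢ + Σ P·[anion]ₒ)]
Numerator = 1×2.52 + 0.07×151 = 13.09
Denominator = 1×117 + 0.07×9.72 = 117.7
Vm = 24.1 · ln(0.11123) = 24.1 × (-2.1961) = -52.93 mV

-53 mV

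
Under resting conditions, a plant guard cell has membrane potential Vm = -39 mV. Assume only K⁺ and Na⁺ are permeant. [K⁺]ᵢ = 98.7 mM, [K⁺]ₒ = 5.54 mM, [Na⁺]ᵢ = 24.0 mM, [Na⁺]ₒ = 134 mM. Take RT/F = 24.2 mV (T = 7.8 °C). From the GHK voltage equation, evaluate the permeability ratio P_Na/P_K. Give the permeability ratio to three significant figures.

0.110

Let α = P_Na/P_K. GHK: Vm = 24.2·ln[(Kₒ + α·Naₒ)/(Kᵢ + α·Naᵢ)].
e^(Vm/24.2) = e^(-39.0/24.2) = 0.19957
So 0.19957·(Kᵢ + α·Naᵢ) = Kₒ + α·Naₒ → α = (0.19957·98.7 − 5.54) / (134.0 − 0.19957·24.0)
α = (19.7 − 5.54) / (134.0 − 4.79) = 14.16/129.2 = 0.1096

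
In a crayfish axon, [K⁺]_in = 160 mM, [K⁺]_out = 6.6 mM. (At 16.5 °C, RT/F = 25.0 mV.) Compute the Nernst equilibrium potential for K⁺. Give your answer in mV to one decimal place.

E = (25.0/z) · ln([K⁺]_out/[K⁺]_in) with z = +1.
= (25.0/1) · ln(6.6/160) = 25.00 · ln(0.04125)
= 25.00 · (-3.1881) = -79.70 mV

-79.7 mV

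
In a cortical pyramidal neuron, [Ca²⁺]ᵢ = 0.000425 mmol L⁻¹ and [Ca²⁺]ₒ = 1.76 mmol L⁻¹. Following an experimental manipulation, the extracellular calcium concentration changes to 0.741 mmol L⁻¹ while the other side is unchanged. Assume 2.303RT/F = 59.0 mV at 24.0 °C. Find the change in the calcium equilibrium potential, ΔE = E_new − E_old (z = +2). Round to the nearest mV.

-11 mV

E_old = (59.0/2)·log₁₀(1.76/0.000425) = 106.71 mV
E_new = (59.0/2)·log₁₀(0.741/0.000425) = 95.62 mV
ΔE = 95.62 − (106.71) = -11.08 mV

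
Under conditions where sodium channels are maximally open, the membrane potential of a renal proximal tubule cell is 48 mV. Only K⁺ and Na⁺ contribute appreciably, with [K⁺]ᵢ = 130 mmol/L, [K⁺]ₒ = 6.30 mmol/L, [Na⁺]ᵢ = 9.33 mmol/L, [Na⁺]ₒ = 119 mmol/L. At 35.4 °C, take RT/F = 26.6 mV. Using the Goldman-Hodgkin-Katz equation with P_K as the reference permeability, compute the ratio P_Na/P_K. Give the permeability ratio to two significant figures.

Let α = P_Na/P_K. GHK: Vm = 26.6·ln[(Kₒ + α·Naₒ)/(Kᵢ + α·Naᵢ)].
e^(Vm/26.6) = e^(48.0/26.6) = 6.077
So 6.077·(Kᵢ + α·Naᵢ) = Kₒ + α·Naₒ → α = (6.077·130.0 − 6.3) / (119.0 − 6.077·9.33)
α = (790 − 6.3) / (119.0 − 56.7) = 783.7/62.3 = 12.58

13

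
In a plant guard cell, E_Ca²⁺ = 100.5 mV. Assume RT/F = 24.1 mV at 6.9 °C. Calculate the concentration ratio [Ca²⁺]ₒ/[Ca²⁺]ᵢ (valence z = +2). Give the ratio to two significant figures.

ln([out]/[in]) = E·z/(24.1) = 100.5 × 2 / 24.1 = 8.3402
[out]/[in] = e^(8.3402) = 4189

4200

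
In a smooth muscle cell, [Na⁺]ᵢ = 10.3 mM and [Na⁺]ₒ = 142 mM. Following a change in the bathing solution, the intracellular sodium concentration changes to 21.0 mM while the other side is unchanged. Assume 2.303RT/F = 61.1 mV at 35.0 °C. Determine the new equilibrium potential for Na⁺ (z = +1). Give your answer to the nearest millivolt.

After the shift: [Na⁺]_out = 142, [Na⁺]_in = 21.0 mM.
E_new = (61.1/1)·log₁₀(142/21.0) = 61.10 · (0.8301) = 50.72 mV

51 mV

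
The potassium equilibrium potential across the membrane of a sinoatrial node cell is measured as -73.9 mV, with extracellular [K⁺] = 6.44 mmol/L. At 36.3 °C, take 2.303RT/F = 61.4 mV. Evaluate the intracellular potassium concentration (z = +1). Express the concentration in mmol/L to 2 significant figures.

Nernst: E = (61.4/1) · log₁₀([out]/[in]), so log₁₀([out]/[in]) = -73.9 × 1 / 61.4 = -1.2036.
[out]/[in] = 10^(-1.2036) = 0.06258.
[in] = 6.44 / 0.06258 = 102.9 mmol/L.

100 mmol/L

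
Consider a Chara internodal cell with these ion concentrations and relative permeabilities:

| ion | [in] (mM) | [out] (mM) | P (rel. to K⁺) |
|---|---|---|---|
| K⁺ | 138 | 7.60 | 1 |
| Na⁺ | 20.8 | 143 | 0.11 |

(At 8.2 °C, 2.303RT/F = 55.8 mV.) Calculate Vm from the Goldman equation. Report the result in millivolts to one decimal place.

-43.5 mV

Vm = 55.8 · log₁₀[(Σ P·[cation]ₒ + Σ P·[anion]ᵢ) / (Σ P·[cation]ᵢ + Σ P·[anion]ₒ)]
Numerator = 1×7.60 + 0.11×143 = 23.33
Denominator = 1×138 + 0.11×20.8 = 140.3
Vm = 55.8 · log₁₀(0.1663) = 55.8 × (-0.7791) = -43.47 mV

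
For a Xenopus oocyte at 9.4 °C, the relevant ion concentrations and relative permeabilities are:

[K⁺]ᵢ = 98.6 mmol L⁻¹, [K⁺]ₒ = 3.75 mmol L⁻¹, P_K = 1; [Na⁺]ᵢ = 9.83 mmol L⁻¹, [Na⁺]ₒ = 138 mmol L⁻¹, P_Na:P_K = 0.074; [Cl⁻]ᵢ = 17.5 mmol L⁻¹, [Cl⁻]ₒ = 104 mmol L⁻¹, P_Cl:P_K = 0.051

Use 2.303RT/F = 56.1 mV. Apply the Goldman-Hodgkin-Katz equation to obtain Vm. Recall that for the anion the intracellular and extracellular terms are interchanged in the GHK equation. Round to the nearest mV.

Vm = 56.1 · log₁₀[(Σ P·[cation]ₒ + Σ P·[anion]ᵢ) / (Σ P·[cation]ᵢ + Σ P·[anion]ₒ)]
Numerator = 1×3.75 + 0.074×138 + 0.051×17.5 = 14.85
Denominator = 1×98.6 + 0.074×9.83 + 0.051×104 = 104.6
Vm = 56.1 · log₁₀(0.14197) = 56.1 × (-0.8478) = -47.56 mV

-48 mV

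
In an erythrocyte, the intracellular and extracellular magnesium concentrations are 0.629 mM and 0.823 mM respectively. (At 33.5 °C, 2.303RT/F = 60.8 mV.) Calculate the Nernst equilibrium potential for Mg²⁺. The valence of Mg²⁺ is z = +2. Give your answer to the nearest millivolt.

4 mV

E = (60.8/z) · log₁₀([Mg²⁺]_out/[Mg²⁺]_in) with z = +2.
= (60.8/2) · log₁₀(0.823/0.629) = 30.40 · log₁₀(1.308)
= 30.40 · (0.1167) = 3.55 mV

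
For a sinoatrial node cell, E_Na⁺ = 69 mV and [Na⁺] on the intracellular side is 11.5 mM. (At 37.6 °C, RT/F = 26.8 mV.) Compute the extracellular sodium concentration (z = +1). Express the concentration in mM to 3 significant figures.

151 mM

Nernst: E = (26.8/1) · ln([out]/[in]), so ln([out]/[in]) = 69.0 × 1 / 26.8 = 2.5746.
[out]/[in] = e^(2.5746) = 13.13.
[out] = 13.13 × 11.5 = 151 mM.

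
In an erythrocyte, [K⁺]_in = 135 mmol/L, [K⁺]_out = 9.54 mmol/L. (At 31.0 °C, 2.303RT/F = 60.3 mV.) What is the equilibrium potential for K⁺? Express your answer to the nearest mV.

-69 mV

E = (60.3/z) · log₁₀([K⁺]_out/[K⁺]_in) with z = +1.
= (60.3/1) · log₁₀(9.54/135) = 60.30 · log₁₀(0.07067)
= 60.30 · (-1.1508) = -69.39 mV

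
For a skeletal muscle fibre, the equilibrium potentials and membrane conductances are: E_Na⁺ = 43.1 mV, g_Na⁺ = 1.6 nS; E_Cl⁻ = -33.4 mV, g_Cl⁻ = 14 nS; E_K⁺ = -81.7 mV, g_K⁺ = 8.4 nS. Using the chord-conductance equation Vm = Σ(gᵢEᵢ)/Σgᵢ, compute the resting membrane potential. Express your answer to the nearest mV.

-45 mV

Σ gᵢEᵢ = 1.6·(43.1) + 14·(-33.4) + 8.4·(-81.7) = -1084.92
Σ gᵢ = 1.6 + 14 + 8.4 = 24
Vm = -1084.92 / 24 = -45.21 mV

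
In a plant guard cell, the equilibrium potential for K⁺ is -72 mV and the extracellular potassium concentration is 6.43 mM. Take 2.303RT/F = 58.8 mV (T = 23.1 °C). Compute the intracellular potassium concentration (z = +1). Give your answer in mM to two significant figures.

110 mM

Nernst: E = (58.8/1) · log₁₀([out]/[in]), so log₁₀([out]/[in]) = -72.0 × 1 / 58.8 = -1.2245.
[out]/[in] = 10^(-1.2245) = 0.05964.
[in] = 6.43 / 0.05964 = 107.8 mM.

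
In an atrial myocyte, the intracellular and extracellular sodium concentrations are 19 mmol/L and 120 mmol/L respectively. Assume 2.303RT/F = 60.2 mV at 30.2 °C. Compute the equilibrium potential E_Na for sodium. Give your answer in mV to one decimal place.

48.2 mV

E = (60.2/z) · log₁₀([Na⁺]_out/[Na⁺]_in) with z = +1.
= (60.2/1) · log₁₀(120/19) = 60.20 · log₁₀(6.316)
= 60.20 · (0.8004) = 48.19 mV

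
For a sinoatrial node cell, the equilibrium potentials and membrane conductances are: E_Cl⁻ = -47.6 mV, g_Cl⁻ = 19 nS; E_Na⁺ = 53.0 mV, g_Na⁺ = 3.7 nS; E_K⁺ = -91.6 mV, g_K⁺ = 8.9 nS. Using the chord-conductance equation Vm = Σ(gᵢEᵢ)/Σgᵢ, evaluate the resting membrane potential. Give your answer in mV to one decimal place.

-48.2 mV

Σ gᵢEᵢ = 19·(-47.6) + 3.7·(53.0) + 8.9·(-91.6) = -1523.54
Σ gᵢ = 19 + 3.7 + 8.9 = 31.6
Vm = -1523.54 / 31.6 = -48.21 mV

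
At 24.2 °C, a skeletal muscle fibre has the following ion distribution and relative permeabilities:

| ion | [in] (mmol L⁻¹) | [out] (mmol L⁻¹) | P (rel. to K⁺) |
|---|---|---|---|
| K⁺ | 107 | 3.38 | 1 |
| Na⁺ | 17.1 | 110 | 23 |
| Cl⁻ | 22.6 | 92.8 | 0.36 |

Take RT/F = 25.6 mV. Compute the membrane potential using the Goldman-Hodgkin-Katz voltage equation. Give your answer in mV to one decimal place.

Vm = 25.6 · ln[(Σ P·[cation]ₒ + Σ P·[anion]ᵢ) / (Σ P·[cation]ᵢ + Σ P·[anion]ₒ)]
Numerator = 1×3.38 + 23×110 + 0.36×22.6 = 2542
Denominator = 1×107 + 23×17.1 + 0.36×92.8 = 533.7
Vm = 25.6 · ln(4.762) = 25.6 × (1.5607) = 39.95 mV

40.0 mV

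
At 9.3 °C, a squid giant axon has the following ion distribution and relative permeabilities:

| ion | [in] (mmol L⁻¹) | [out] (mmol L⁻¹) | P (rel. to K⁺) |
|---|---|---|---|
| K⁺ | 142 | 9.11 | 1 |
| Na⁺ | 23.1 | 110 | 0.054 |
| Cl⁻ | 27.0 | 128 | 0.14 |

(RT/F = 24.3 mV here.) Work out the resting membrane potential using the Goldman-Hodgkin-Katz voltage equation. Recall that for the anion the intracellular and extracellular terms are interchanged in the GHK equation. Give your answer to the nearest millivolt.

Vm = 24.3 · ln[(Σ P·[cation]ₒ + Σ P·[anion]ᵢ) / (Σ P·[cation]ᵢ + Σ P·[anion]ₒ)]
Numerator = 1×9.11 + 0.054×110 + 0.14×27.0 = 18.83
Denominator = 1×142 + 0.054×23.1 + 0.14×128 = 161.2
Vm = 24.3 · ln(0.11684) = 24.3 × (-2.1470) = -52.17 mV

-52 mV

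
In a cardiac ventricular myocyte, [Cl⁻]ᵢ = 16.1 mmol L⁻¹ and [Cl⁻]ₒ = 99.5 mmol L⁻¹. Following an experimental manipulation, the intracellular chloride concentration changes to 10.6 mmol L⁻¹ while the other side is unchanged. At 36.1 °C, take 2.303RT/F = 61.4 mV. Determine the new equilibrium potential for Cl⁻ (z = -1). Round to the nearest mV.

After the shift: [Cl⁻]_out = 99.5, [Cl⁻]_in = 10.6 mmol L⁻¹.
E_new = (61.4/-1)·log₁₀(99.5/10.6) = -61.40 · (0.9725) = -59.71 mV

-60 mV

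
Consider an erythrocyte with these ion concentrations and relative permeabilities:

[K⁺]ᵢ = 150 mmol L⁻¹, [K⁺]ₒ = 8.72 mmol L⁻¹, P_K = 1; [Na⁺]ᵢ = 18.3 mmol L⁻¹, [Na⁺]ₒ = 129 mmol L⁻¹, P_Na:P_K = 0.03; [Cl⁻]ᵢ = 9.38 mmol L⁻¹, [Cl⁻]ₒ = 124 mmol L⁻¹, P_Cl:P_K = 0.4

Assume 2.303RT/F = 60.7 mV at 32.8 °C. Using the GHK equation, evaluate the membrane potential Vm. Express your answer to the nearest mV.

Vm = 60.7 · log₁₀[(Σ P·[cation]ₒ + Σ P·[anion]ᵢ) / (Σ P·[cation]ᵢ + Σ P·[anion]ₒ)]
Numerator = 1×8.72 + 0.03×129 + 0.4×9.38 = 16.34
Denominator = 1×150 + 0.03×18.3 + 0.4×124 = 200.1
Vm = 60.7 · log₁₀(0.081649) = 60.7 × (-1.0880) = -66.04 mV

-66 mV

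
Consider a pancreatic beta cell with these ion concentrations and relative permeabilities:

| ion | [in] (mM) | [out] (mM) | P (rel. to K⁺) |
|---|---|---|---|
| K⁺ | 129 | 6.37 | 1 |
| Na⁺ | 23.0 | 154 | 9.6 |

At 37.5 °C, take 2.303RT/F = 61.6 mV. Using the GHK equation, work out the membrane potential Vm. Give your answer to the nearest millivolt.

Vm = 61.6 · log₁₀[(Σ P·[cation]ₒ + Σ P·[anion]ᵢ) / (Σ P·[cation]ᵢ + Σ P·[anion]ₒ)]
Numerator = 1×6.37 + 9.6×154 = 1485
Denominator = 1×129 + 9.6×23.0 = 349.8
Vm = 61.6 · log₁₀(4.2446) = 61.6 × (0.6278) = 38.67 mV

39 mV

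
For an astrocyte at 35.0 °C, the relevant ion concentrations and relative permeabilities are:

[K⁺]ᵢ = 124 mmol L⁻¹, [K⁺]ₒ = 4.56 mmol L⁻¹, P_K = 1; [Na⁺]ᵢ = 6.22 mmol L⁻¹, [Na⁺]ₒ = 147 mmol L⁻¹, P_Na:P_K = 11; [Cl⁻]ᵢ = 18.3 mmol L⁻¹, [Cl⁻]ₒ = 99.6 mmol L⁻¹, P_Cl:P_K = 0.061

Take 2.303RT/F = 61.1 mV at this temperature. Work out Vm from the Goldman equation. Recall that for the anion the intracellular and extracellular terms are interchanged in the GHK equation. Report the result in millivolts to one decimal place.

Vm = 61.1 · log₁₀[(Σ P·[cation]ₒ + Σ P·[anion]ᵢ) / (Σ P·[cation]ᵢ + Σ P·[anion]ₒ)]
Numerator = 1×4.56 + 11×147 + 0.061×18.3 = 1623
Denominator = 1×124 + 11×6.22 + 0.061×99.6 = 198.5
Vm = 61.1 · log₁₀(8.1749) = 61.1 × (0.9125) = 55.75 mV

55.8 mV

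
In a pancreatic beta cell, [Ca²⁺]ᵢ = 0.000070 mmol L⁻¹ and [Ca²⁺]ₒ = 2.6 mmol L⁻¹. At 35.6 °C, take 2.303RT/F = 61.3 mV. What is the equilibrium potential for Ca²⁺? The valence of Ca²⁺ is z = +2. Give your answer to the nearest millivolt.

140 mV

E = (61.3/z) · log₁₀([Ca²⁺]_out/[Ca²⁺]_in) with z = +2.
= (61.3/2) · log₁₀(2.6/0.000070) = 30.65 · log₁₀(3.714e+04)
= 30.65 · (4.5699) = 140.07 mV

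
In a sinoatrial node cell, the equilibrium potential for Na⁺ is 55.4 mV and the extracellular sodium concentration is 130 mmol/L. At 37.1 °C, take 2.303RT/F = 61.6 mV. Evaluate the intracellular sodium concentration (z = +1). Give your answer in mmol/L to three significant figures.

Nernst: E = (61.6/1) · log₁₀([out]/[in]), so log₁₀([out]/[in]) = 55.4 × 1 / 61.6 = 0.8994.
[out]/[in] = 10^(0.8994) = 7.931.
[in] = 130 / 7.931 = 16.39 mmol/L.

16.4 mmol/L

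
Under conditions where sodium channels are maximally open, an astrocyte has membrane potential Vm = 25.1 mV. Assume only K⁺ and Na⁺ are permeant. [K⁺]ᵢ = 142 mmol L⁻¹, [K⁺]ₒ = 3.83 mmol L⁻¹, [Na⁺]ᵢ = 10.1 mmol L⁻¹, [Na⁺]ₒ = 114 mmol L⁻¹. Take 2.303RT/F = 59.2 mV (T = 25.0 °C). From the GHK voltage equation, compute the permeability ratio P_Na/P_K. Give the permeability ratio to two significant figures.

Let α = P_Na/P_K. GHK: Vm = 59.2·log₁₀[(Kₒ + α·Naₒ)/(Kᵢ + α·Naᵢ)].
10^(Vm/59.2) = 10^(25.1/59.2) = 2.6545
So 2.6545·(Kᵢ + α·Naᵢ) = Kₒ + α·Naₒ → α = (2.6545·142.0 − 3.83) / (114.0 − 2.6545·10.1)
α = (376.9 − 3.83) / (114.0 − 26.81) = 373.1/87.19 = 4.279

4.3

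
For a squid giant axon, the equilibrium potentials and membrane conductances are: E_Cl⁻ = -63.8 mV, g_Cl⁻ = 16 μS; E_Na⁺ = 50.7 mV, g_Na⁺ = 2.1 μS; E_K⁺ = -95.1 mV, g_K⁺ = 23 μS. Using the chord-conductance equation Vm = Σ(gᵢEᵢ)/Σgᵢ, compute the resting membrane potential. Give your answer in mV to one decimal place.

-75.5 mV

Σ gᵢEᵢ = 16·(-63.8) + 2.1·(50.7) + 23·(-95.1) = -3101.63
Σ gᵢ = 16 + 2.1 + 23 = 41.1
Vm = -3101.63 / 41.1 = -75.47 mV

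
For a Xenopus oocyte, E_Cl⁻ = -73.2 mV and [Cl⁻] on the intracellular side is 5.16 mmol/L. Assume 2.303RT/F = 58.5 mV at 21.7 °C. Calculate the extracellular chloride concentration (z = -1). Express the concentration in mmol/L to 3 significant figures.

Nernst: E = (58.5/-1) · log₁₀([out]/[in]), so log₁₀([out]/[in]) = -73.2 × -1 / 58.5 = 1.2513.
[out]/[in] = 10^(1.2513) = 17.84.
[out] = 17.84 × 5.16 = 92.03 mmol/L.

92.0 mmol/L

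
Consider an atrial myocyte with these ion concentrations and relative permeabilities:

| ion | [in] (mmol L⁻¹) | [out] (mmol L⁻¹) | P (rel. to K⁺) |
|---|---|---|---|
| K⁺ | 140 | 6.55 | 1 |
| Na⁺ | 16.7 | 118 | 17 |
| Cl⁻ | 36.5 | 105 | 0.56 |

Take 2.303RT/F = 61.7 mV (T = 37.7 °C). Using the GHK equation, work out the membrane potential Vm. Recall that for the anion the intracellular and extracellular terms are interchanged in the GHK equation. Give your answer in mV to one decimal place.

Vm = 61.7 · log₁₀[(Σ P·[cation]ₒ + Σ P·[anion]ᵢ) / (Σ P·[cation]ᵢ + Σ P·[anion]ₒ)]
Numerator = 1×6.55 + 17×118 + 0.56×36.5 = 2033
Denominator = 1×140 + 17×16.7 + 0.56×105 = 482.7
Vm = 61.7 · log₁₀(4.2117) = 61.7 × (0.6245) = 38.53 mV

38.5 mV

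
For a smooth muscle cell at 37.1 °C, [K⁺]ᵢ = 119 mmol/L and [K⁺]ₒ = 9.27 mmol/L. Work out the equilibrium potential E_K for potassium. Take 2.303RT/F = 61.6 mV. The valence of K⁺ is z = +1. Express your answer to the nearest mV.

-68 mV

E = (61.6/z) · log₁₀([K⁺]_out/[K⁺]_in) with z = +1.
= (61.6/1) · log₁₀(9.27/119) = 61.60 · log₁₀(0.0779)
= 61.60 · (-1.1085) = -68.28 mV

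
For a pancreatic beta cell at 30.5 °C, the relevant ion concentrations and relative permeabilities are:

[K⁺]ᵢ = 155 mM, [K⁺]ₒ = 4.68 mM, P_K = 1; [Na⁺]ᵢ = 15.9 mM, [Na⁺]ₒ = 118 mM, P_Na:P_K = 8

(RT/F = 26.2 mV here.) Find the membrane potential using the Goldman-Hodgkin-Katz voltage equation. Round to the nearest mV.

Vm = 26.2 · ln[(Σ P·[cation]ₒ + Σ P·[anion]ᵢ) / (Σ P·[cation]ᵢ + Σ P·[anion]ₒ)]
Numerator = 1×4.68 + 8×118 = 948.7
Denominator = 1×155 + 8×15.9 = 282.2
Vm = 26.2 · ln(3.3617) = 26.2 × (1.2125) = 31.77 mV

32 mV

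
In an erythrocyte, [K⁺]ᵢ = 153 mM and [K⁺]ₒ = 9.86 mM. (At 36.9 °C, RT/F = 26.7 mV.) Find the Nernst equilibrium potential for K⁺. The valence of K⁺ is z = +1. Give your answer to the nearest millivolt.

-73 mV

E = (26.7/z) · ln([K⁺]_out/[K⁺]_in) with z = +1.
= (26.7/1) · ln(9.86/153) = 26.70 · ln(0.06444)
= 26.70 · (-2.7420) = -73.21 mV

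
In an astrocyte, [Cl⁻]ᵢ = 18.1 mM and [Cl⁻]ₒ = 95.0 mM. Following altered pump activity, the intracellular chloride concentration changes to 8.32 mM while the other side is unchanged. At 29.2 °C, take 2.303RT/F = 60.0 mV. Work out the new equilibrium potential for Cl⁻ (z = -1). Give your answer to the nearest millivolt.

After the shift: [Cl⁻]_out = 95.0, [Cl⁻]_in = 8.32 mM.
E_new = (60.0/-1)·log₁₀(95.0/8.32) = -60.00 · (1.0576) = -63.46 mV

-63 mV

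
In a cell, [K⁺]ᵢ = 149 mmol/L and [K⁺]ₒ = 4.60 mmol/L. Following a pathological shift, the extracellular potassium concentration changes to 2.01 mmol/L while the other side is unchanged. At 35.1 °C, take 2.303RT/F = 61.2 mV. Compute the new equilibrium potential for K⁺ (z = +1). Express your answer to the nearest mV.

-114 mV

After the shift: [K⁺]_out = 2.01, [K⁺]_in = 149 mmol/L.
E_new = (61.2/1)·log₁₀(2.01/149) = 61.20 · (-1.8700) = -114.44 mV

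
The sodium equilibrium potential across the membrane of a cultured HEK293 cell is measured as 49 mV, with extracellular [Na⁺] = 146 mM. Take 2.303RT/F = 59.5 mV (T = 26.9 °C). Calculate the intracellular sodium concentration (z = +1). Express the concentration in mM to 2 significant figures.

Nernst: E = (59.5/1) · log₁₀([out]/[in]), so log₁₀([out]/[in]) = 49.0 × 1 / 59.5 = 0.8235.
[out]/[in] = 10^(0.8235) = 6.661.
[in] = 146 / 6.661 = 21.92 mM.

22 mM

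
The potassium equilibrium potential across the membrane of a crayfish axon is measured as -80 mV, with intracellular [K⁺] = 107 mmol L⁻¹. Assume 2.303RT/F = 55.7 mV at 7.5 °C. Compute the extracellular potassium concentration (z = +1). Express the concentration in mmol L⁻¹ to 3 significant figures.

Nernst: E = (55.7/1) · log₁₀([out]/[in]), so log₁₀([out]/[in]) = -80.0 × 1 / 55.7 = -1.4363.
[out]/[in] = 10^(-1.4363) = 0.03662.
[out] = 0.03662 × 107 = 3.918 mmol L⁻¹.

3.92 mmol L⁻¹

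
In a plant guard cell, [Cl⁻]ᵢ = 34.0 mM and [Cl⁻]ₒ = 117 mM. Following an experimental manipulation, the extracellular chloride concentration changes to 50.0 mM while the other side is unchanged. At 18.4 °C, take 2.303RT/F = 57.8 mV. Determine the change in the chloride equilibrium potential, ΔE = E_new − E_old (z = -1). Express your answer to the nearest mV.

E_old = (57.8/-1)·log₁₀(117/34.0) = -31.02 mV
E_new = (57.8/-1)·log₁₀(50.0/34.0) = -9.68 mV
ΔE = -9.68 − (-31.02) = 21.34 mV

21 mV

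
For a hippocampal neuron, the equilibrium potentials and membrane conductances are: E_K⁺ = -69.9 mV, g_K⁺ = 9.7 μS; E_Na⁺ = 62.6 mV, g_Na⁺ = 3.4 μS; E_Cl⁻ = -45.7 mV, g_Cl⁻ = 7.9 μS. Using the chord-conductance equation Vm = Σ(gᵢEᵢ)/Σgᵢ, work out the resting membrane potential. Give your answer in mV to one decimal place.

-39.3 mV

Σ gᵢEᵢ = 9.7·(-69.9) + 3.4·(62.6) + 7.9·(-45.7) = -826.22
Σ gᵢ = 9.7 + 3.4 + 7.9 = 21
Vm = -826.22 / 21 = -39.34 mV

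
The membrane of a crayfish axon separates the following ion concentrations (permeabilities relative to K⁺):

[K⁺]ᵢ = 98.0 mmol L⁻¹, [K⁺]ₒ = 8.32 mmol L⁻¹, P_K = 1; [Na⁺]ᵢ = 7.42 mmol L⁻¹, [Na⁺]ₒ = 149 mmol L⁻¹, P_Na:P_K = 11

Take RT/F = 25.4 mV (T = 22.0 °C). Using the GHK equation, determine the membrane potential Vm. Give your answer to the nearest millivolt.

Vm = 25.4 · ln[(Σ P·[cation]ₒ + Σ P·[anion]ᵢ) / (Σ P·[cation]ᵢ + Σ P·[anion]ₒ)]
Numerator = 1×8.32 + 11×149 = 1647
Denominator = 1×98.0 + 11×7.42 = 179.6
Vm = 25.4 · ln(9.1711) = 25.4 × (2.2161) = 56.29 mV

56 mV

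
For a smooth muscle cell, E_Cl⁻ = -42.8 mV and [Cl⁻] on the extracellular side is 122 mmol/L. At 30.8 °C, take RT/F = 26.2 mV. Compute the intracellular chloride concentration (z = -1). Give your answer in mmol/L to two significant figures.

24 mmol/L

Nernst: E = (26.2/-1) · ln([out]/[in]), so ln([out]/[in]) = -42.8 × -1 / 26.2 = 1.6336.
[out]/[in] = e^(1.6336) = 5.122.
[in] = 122 / 5.122 = 23.82 mmol/L.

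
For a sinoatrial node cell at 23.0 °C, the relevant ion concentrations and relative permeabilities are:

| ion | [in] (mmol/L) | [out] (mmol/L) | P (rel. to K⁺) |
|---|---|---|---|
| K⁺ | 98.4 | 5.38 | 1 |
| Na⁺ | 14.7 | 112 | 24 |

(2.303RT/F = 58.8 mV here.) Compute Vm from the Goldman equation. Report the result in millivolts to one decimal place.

Vm = 58.8 · log₁₀[(Σ P·[cation]ₒ + Σ P·[anion]ᵢ) / (Σ P·[cation]ᵢ + Σ P·[anion]ₒ)]
Numerator = 1×5.38 + 24×112 = 2693
Denominator = 1×98.4 + 24×14.7 = 451.2
Vm = 58.8 · log₁₀(5.9694) = 58.8 × (0.7759) = 45.62 mV

45.6 mV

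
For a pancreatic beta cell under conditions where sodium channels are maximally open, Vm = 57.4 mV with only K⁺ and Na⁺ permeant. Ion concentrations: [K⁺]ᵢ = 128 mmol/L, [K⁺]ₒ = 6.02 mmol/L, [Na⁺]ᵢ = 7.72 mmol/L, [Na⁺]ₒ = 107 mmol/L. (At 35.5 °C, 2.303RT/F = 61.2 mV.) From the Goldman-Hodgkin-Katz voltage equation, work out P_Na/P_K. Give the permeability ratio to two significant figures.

28

Let α = P_Na/P_K. GHK: Vm = 61.2·log₁₀[(Kₒ + α·Naₒ)/(Kᵢ + α·Naᵢ)].
10^(Vm/61.2) = 10^(57.4/61.2) = 8.6678
So 8.6678·(Kᵢ + α·Naᵢ) = Kₒ + α·Naₒ → α = (8.6678·128.0 − 6.02) / (107.0 − 8.6678·7.72)
α = (1109 − 6.02) / (107.0 − 66.92) = 1103/40.08 = 27.53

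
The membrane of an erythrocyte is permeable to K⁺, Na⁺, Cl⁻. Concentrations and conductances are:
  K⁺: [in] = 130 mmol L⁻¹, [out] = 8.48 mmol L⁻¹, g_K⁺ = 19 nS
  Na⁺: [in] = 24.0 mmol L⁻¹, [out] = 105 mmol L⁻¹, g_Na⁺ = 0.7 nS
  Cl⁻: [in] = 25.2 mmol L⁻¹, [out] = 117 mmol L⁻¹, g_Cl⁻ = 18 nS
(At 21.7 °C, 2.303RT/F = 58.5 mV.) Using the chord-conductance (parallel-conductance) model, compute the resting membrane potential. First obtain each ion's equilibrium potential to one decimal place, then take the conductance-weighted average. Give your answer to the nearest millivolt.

-53 mV

E_K⁺ = (58.5/1)·log₁₀(8.48/130) = -69.4 mV
E_Na⁺ = (58.5/1)·log₁₀(105/24.0) = 37.5 mV
E_Cl⁻ = (58.5/-1)·log₁₀(117/25.2) = -39.0 mV
Vm = (Σ gᵢEᵢ)/(Σ gᵢ) = (19·-69.4 + 0.7·37.5 + 18·-39.0) / (19 + 0.7 + 18)
= -1994.35 / 37.7 = -52.90 mV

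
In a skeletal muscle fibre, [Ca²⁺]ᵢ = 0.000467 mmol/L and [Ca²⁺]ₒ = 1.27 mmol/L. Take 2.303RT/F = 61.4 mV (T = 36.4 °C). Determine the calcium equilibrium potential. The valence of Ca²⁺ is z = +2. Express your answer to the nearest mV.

105 mV

E = (61.4/z) · log₁₀([Ca²⁺]_out/[Ca²⁺]_in) with z = +2.
= (61.4/2) · log₁₀(1.27/0.000467) = 30.70 · log₁₀(2719)
= 30.70 · (3.4345) = 105.44 mV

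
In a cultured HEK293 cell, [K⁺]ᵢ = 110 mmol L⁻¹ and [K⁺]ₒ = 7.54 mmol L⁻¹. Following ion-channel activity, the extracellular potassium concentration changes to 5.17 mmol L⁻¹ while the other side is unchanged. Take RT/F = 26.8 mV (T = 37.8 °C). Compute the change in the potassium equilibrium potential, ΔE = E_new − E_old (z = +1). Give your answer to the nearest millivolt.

-10 mV

E_old = (26.8/1)·ln(7.54/110) = -71.83 mV
E_new = (26.8/1)·ln(5.17/110) = -81.94 mV
ΔE = -81.94 − (-71.83) = -10.11 mV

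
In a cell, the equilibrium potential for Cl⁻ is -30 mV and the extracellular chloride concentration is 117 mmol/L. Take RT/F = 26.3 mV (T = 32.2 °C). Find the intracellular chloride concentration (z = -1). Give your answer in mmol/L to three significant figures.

Nernst: E = (26.3/-1) · ln([out]/[in]), so ln([out]/[in]) = -30.0 × -1 / 26.3 = 1.1407.
[out]/[in] = e^(1.1407) = 3.129.
[in] = 117 / 3.129 = 37.39 mmol/L.

37.4 mmol/L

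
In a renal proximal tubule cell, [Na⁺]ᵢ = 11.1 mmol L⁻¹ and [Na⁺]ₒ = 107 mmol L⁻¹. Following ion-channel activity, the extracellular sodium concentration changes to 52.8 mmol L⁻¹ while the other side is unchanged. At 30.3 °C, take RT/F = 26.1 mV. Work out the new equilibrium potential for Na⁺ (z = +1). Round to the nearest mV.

After the shift: [Na⁺]_out = 52.8, [Na⁺]_in = 11.1 mmol L⁻¹.
E_new = (26.1/1)·ln(52.8/11.1) = 26.10 · (1.5596) = 40.70 mV

41 mV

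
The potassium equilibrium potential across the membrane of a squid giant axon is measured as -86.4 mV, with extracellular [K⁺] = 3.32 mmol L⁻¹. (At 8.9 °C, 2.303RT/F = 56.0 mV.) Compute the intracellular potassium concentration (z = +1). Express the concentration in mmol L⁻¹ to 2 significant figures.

Nernst: E = (56.0/1) · log₁₀([out]/[in]), so log₁₀([out]/[in]) = -86.4 × 1 / 56.0 = -1.5429.
[out]/[in] = 10^(-1.5429) = 0.02865.
[in] = 3.32 / 0.02865 = 115.9 mmol L⁻¹.

120 mmol L⁻¹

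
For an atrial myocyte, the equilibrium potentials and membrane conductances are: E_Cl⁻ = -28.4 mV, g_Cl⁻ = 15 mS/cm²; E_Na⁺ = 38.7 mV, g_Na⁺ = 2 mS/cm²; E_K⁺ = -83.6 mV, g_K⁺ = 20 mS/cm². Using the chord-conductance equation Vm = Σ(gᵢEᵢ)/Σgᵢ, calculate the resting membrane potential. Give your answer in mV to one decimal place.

-54.6 mV

Σ gᵢEᵢ = 15·(-28.4) + 2·(38.7) + 20·(-83.6) = -2020.60
Σ gᵢ = 15 + 2 + 20 = 37
Vm = -2020.60 / 37 = -54.61 mV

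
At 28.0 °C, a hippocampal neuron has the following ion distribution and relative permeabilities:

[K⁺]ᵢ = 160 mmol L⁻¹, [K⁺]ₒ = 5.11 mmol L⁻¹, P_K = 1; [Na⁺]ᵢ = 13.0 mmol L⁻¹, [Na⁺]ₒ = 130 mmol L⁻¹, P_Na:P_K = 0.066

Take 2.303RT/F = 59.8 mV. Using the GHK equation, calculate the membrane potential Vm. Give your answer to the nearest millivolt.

-64 mV

Vm = 59.8 · log₁₀[(Σ P·[cation]ₒ + Σ P·[anion]ᵢ) / (Σ P·[cation]ᵢ + Σ P·[anion]ₒ)]
Numerator = 1×5.11 + 0.066×130 = 13.69
Denominator = 1×160 + 0.066×13.0 = 160.9
Vm = 59.8 · log₁₀(0.085106) = 59.8 × (-1.0700) = -63.99 mV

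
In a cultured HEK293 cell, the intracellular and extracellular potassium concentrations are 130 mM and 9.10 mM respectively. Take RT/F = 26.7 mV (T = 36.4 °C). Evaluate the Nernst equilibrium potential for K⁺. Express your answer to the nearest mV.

E = (26.7/z) · ln([K⁺]_out/[K⁺]_in) with z = +1.
= (26.7/1) · ln(9.10/130) = 26.70 · ln(0.07)
= 26.70 · (-2.6593) = -71.00 mV

-71 mV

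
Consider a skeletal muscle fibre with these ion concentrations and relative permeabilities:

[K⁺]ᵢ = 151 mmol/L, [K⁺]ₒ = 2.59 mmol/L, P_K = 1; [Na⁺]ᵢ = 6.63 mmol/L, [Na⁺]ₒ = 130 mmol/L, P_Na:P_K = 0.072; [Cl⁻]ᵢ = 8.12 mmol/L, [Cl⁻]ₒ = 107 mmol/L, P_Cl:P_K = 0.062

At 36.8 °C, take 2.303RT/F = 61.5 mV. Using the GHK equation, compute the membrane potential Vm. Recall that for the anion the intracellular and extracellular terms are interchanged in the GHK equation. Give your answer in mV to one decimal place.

Vm = 61.5 · log₁₀[(Σ P·[cation]ₒ + Σ P·[anion]ᵢ) / (Σ P·[cation]ᵢ + Σ P·[anion]ₒ)]
Numerator = 1×2.59 + 0.072×130 + 0.062×8.12 = 12.45
Denominator = 1×151 + 0.072×6.63 + 0.062×107 = 158.1
Vm = 61.5 · log₁₀(0.078764) = 61.5 × (-1.1037) = -67.88 mV

-67.9 mV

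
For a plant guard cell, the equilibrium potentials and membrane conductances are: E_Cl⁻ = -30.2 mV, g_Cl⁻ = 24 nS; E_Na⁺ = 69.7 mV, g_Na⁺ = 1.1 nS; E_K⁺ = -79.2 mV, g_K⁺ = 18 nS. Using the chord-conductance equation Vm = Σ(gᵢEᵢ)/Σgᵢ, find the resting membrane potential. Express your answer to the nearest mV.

Σ gᵢEᵢ = 24·(-30.2) + 1.1·(69.7) + 18·(-79.2) = -2073.73
Σ gᵢ = 24 + 1.1 + 18 = 43.1
Vm = -2073.73 / 43.1 = -48.11 mV

-48 mV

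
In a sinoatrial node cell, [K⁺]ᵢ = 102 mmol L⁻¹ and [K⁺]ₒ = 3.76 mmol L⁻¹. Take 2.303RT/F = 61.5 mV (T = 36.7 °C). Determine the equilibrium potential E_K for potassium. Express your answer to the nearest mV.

E = (61.5/z) · log₁₀([K⁺]_out/[K⁺]_in) with z = +1.
= (61.5/1) · log₁₀(3.76/102) = 61.50 · log₁₀(0.03686)
= 61.50 · (-1.4334) = -88.15 mV

-88 mV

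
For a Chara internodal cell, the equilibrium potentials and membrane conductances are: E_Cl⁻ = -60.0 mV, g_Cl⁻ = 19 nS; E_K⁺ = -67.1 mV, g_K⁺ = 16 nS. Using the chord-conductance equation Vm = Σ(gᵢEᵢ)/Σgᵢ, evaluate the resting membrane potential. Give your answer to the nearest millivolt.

-63 mV

Σ gᵢEᵢ = 19·(-60.0) + 16·(-67.1) = -2213.60
Σ gᵢ = 19 + 16 = 35
Vm = -2213.60 / 35 = -63.25 mV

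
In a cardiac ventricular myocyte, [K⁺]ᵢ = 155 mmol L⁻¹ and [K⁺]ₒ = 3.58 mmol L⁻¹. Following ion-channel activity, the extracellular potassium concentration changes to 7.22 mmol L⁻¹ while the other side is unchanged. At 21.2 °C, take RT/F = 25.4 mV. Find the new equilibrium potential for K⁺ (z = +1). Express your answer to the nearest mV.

After the shift: [K⁺]_out = 7.22, [K⁺]_in = 155 mmol L⁻¹.
E_new = (25.4/1)·ln(7.22/155) = 25.40 · (-3.0666) = -77.89 mV

-78 mV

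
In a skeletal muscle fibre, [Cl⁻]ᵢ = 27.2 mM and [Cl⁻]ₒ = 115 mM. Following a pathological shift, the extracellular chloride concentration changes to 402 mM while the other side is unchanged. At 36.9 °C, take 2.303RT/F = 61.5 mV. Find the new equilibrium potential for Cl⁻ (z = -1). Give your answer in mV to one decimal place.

After the shift: [Cl⁻]_out = 402, [Cl⁻]_in = 27.2 mM.
E_new = (61.5/-1)·log₁₀(402/27.2) = -61.50 · (1.1697) = -71.93 mV

-71.9 mV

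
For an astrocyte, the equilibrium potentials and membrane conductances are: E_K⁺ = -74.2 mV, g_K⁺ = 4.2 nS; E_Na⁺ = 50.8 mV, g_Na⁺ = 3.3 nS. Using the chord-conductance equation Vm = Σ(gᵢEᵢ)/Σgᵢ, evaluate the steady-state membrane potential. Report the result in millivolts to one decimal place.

Σ gᵢEᵢ = 4.2·(-74.2) + 3.3·(50.8) = -144.00
Σ gᵢ = 4.2 + 3.3 = 7.5
Vm = -144.00 / 7.5 = -19.20 mV

-19.2 mV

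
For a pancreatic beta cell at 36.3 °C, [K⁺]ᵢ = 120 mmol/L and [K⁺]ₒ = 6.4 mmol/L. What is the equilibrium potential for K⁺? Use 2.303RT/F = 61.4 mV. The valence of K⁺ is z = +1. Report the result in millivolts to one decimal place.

E = (61.4/z) · log₁₀([K⁺]_out/[K⁺]_in) with z = +1.
= (61.4/1) · log₁₀(6.4/120) = 61.40 · log₁₀(0.05333)
= 61.40 · (-1.2730) = -78.16 mV

-78.2 mV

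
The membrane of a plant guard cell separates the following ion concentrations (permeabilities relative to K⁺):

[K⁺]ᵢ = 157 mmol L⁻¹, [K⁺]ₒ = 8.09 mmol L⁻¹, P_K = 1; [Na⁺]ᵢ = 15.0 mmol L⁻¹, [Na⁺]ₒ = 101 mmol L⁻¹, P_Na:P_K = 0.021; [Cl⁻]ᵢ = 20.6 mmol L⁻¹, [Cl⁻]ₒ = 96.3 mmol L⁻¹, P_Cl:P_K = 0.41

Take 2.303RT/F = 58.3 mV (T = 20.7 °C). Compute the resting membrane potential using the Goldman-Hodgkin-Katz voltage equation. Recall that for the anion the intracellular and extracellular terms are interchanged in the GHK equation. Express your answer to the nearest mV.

-60 mV

Vm = 58.3 · log₁₀[(Σ P·[cation]ₒ + Σ P·[anion]ᵢ) / (Σ P·[cation]ᵢ + Σ P·[anion]ₒ)]
Numerator = 1×8.09 + 0.021×101 + 0.41×20.6 = 18.66
Denominator = 1×157 + 0.021×15.0 + 0.41×96.3 = 196.8
Vm = 58.3 · log₁₀(0.094803) = 58.3 × (-1.0232) = -59.65 mV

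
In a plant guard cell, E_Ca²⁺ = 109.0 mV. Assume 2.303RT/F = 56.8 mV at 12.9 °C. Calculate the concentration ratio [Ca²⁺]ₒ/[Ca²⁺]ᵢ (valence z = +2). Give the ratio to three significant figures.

6890

log₁₀([out]/[in]) = E·z/(56.8) = 109.0 × 2 / 56.8 = 3.8380
[out]/[in] = 10^(3.8380) = 6887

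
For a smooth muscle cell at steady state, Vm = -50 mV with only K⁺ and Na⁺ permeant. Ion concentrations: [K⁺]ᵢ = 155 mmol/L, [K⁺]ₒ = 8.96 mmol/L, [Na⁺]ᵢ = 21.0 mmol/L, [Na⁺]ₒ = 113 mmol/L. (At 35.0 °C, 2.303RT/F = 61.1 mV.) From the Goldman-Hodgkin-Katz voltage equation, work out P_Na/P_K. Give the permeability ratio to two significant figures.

Let α = P_Na/P_K. GHK: Vm = 61.1·log₁₀[(Kₒ + α·Naₒ)/(Kᵢ + α·Naᵢ)].
10^(Vm/61.1) = 10^(-50.0/61.1) = 0.15194
So 0.15194·(Kᵢ + α·Naᵢ) = Kₒ + α·Naₒ → α = (0.15194·155.0 − 8.96) / (113.0 − 0.15194·21.0)
α = (23.55 − 8.96) / (113.0 − 3.191) = 14.59/109.8 = 0.1329

0.13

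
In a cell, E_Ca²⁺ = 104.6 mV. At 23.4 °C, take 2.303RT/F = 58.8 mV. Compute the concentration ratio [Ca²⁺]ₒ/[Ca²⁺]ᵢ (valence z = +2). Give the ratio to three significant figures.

3610

log₁₀([out]/[in]) = E·z/(58.8) = 104.6 × 2 / 58.8 = 3.5578
[out]/[in] = 10^(3.5578) = 3613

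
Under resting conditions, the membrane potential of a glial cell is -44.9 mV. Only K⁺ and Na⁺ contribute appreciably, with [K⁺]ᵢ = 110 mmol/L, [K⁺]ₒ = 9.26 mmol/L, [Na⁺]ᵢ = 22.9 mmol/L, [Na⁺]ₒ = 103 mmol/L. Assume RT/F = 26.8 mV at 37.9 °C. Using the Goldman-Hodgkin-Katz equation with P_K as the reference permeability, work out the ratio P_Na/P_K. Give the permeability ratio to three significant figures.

Let α = P_Na/P_K. GHK: Vm = 26.8·ln[(Kₒ + α·Naₒ)/(Kᵢ + α·Naᵢ)].
e^(Vm/26.8) = e^(-44.9/26.8) = 0.18724
So 0.18724·(Kᵢ + α·Naᵢ) = Kₒ + α·Naₒ → α = (0.18724·110.0 − 9.26) / (103.0 − 0.18724·22.9)
α = (20.6 − 9.26) / (103.0 − 4.288) = 11.34/98.71 = 0.1148

0.115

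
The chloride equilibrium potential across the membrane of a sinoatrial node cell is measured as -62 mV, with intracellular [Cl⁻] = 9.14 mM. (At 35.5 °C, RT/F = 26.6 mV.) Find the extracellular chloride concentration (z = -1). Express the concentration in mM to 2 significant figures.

94 mM

Nernst: E = (26.6/-1) · ln([out]/[in]), so ln([out]/[in]) = -62.0 × -1 / 26.6 = 2.3308.
[out]/[in] = e^(2.3308) = 10.29.
[out] = 10.29 × 9.14 = 94.02 mM.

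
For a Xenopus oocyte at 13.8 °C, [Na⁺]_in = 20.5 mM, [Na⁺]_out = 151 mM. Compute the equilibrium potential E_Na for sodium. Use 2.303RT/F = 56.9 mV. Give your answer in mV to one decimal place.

E = (56.9/z) · log₁₀([Na⁺]_out/[Na⁺]_in) with z = +1.
= (56.9/1) · log₁₀(151/20.5) = 56.90 · log₁₀(7.366)
= 56.90 · (0.8672) = 49.34 mV

49.3 mV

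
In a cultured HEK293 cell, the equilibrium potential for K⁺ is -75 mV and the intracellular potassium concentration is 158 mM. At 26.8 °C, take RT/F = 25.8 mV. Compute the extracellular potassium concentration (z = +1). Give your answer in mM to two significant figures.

8.6 mM

Nernst: E = (25.8/1) · ln([out]/[in]), so ln([out]/[in]) = -75.0 × 1 / 25.8 = -2.9070.
[out]/[in] = e^(-2.9070) = 0.05464.
[out] = 0.05464 × 158 = 8.633 mM.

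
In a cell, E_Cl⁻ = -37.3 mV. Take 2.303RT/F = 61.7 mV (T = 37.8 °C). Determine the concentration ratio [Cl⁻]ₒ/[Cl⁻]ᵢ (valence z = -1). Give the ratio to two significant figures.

4.0

log₁₀([out]/[in]) = E·z/(61.7) = -37.3 × -1 / 61.7 = 0.6045
[out]/[in] = 10^(0.6045) = 4.023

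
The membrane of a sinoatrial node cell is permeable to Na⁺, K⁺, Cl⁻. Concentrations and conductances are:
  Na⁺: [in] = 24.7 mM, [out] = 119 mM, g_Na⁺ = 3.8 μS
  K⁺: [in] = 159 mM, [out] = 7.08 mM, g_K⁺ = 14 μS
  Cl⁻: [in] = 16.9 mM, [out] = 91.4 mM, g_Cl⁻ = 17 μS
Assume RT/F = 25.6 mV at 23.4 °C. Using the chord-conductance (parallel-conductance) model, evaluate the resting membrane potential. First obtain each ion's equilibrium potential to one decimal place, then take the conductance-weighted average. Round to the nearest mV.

E_Na⁺ = (25.6/1)·ln(119/24.7) = 40.3 mV
E_K⁺ = (25.6/1)·ln(7.08/159) = -79.7 mV
E_Cl⁻ = (25.6/-1)·ln(91.4/16.9) = -43.2 mV
Vm = (Σ gᵢEᵢ)/(Σ gᵢ) = (3.8·40.3 + 14·-79.7 + 17·-43.2) / (3.8 + 14 + 17)
= -1697.06 / 34.8 = -48.77 mV

-49 mV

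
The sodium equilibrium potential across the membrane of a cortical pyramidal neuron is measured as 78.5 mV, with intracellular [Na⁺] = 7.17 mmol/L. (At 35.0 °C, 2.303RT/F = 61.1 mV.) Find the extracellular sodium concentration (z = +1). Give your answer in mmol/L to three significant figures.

Nernst: E = (61.1/1) · log₁₀([out]/[in]), so log₁₀([out]/[in]) = 78.5 × 1 / 61.1 = 1.2848.
[out]/[in] = 10^(1.2848) = 19.27.
[out] = 19.27 × 7.17 = 138.1 mmol/L.

138 mmol/L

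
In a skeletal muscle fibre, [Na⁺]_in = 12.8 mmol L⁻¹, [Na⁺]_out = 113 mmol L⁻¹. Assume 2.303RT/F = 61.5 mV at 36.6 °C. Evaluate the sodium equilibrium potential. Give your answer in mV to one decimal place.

58.2 mV

E = (61.5/z) · log₁₀([Na⁺]_out/[Na⁺]_in) with z = +1.
= (61.5/1) · log₁₀(113/12.8) = 61.50 · log₁₀(8.828)
= 61.50 · (0.9459) = 58.17 mV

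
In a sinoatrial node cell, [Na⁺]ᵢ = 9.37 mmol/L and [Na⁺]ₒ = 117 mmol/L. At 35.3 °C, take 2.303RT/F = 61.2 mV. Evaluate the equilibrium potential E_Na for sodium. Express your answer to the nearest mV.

67 mV

E = (61.2/z) · log₁₀([Na⁺]_out/[Na⁺]_in) with z = +1.
= (61.2/1) · log₁₀(117/9.37) = 61.20 · log₁₀(12.49)
= 61.20 · (1.0964) = 67.10 mV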